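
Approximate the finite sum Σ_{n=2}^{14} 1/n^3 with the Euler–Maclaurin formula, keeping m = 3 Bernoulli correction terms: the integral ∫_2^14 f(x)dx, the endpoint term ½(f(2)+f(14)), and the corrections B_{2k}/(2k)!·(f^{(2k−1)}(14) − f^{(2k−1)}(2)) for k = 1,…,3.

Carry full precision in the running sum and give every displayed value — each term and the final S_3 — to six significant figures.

S_3 ≈ 0.199773

∫_2^14 1/x^3 dx evaluates to 0.122449.
½[f(2) + f(14)] = ½[0.125000 + 0.000364431] = 0.0626822.
Integral + boundary = 0.185131.
k=1: B_{2}/(2)! × [f^{(1)}(14) − f^{(1)}(2)] = 1/12 × (-7.80925e-05 − (-0.187500)) = 0.0156185.
Running total after k=1: 0.200750.
k=2: B_{4}/(4)! × [f^{(3)}(14) − f^{(3)}(2)] = −1/720 × (-7.96862e-06 − (-0.937500)) = -0.00130207.
Running total after k=2: 0.199448.
k=3: B_{6}/(6)! × [f^{(5)}(14) − f^{(5)}(2)] = 1/30240 × (-1.70756e-06 − (-9.84375)) = 0.000325521.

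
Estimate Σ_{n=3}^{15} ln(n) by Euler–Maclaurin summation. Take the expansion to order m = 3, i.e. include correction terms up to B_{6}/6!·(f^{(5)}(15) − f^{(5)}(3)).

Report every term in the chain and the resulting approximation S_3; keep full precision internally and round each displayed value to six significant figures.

The integral term ∫_3^15 ln(x) dx = 25.3249.
Endpoint term: (f(3) + f(15))/2 = (1.09861 + 2.70805)/2 = 1.90333.
So far: 27.2282.
Order-1 term: 1/12 · (0.0666667 − 0.333333) = -0.0222222.
After k=1: 27.2060.
Order-2 term: −1/720 · (0.000592593 − 0.0740741) = 0.000102058.
After k=2: 27.2061.
Order-3 term: 1/30240 · (3.16049e-05 − 0.0987654) = -3.26501e-06.

S_3 ≈ 27.2061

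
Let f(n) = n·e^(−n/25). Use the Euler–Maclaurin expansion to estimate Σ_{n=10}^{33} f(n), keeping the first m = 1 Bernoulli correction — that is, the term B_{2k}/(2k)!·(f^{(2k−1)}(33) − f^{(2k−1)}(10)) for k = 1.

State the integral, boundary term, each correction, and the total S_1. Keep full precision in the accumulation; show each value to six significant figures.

The integral term ∫_10^33 x·e^(−x/25) dx = 199.184.
Endpoint term: (f(10) + f(33))/2 = (6.70320 + 8.81546)/2 = 7.75933.
Integral + boundary = 206.943.
Order-1 term: 1/12 · (-0.0854833 − 0.402192) = -0.0406396.

S_1 ≈ 206.903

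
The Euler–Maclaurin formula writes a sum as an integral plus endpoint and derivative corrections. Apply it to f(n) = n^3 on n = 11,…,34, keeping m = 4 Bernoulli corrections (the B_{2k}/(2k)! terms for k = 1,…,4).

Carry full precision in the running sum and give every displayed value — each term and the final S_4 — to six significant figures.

∫_11^34 x^3 dx evaluates to 330424.
Boundary: ½(f(11) + f(34)) = ½(1331.00 + 39304.0) = 20317.5.
Integral + boundary = 350741.
Order-1 term: 1/12 · (3468.00 − 363.000) = 258.750.
After k=1: 351000.
Order-2 term: −1/720 · (6.00000 − 6.00000) = 0.00000.
After k=2: 351000.
Order-3 term: 1/30240 · (0.00000 − 0.00000) = 0.00000.
After k=3: 351000.
Order-4 term: −1/1209600 · (0.00000 − 0.00000) = 0.00000.

S_4 ≈ 351000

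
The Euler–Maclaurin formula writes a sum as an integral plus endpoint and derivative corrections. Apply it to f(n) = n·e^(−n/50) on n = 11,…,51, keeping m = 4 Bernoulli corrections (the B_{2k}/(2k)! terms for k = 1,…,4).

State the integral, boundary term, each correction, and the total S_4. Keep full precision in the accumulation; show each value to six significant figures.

Integral: ∫_11^51 x·e^(−x/50) dx = 626.678.
Boundary: ½(f(11) + f(51)) = ½(8.82771 + 18.3903) = 13.6090.
So far: 640.287.
Correction k=1: B_{2}/2! · (f^{(1)}(51) − f^{(1)}(11)) = 1/12 · (-0.00721190 − 0.625965) = -0.0527647.
Partial sum through k=1: 640.234.
Correction k=2: B_{4}/4! · (f^{(3)}(51) − f^{(3)}(11)) = −1/720 · (0.000285591 − 0.000892401) = 8.42791e-07.
Partial sum through k=2: 640.234.
Correction k=3: B_{6}/6! · (f^{(5)}(51) − f^{(5)}(11)) = 1/30240 · (2.29627e-07 − 6.13766e-07) = -1.27030e-11.
Partial sum through k=3: 640.234.
Correction k=4: B_{8}/8! · (f^{(7)}(51) − f^{(7)}(11)) = −1/1209600 · (1.38007e-10 − 3.48229e-10) = 1.73795e-16.

S_4 ≈ 640.234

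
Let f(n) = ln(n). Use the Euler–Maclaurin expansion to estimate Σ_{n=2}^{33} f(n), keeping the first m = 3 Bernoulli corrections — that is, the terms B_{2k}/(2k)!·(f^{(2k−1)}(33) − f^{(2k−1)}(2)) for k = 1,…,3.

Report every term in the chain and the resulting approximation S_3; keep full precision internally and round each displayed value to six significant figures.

Integral: ∫_2^33 ln(x) dx = 82.9985.
Endpoint term: (f(2) + f(33))/2 = (0.693147 + 3.49651)/2 = 2.09483.
Integral + boundary = 85.0933.
Correction k=1: B_{2}/2! · (f^{(1)}(33) − f^{(1)}(2)) = 1/12 · (0.0303030 − 0.500000) = -0.0391414.
Partial sum through k=1: 85.0541.
Correction k=2: B_{4}/4! · (f^{(3)}(33) − f^{(3)}(2)) = −1/720 · (5.56529e-05 − 0.250000) = 0.000347145.
Partial sum through k=2: 85.0545.
Correction k=3: B_{6}/6! · (f^{(5)}(33) − f^{(5)}(2)) = 1/30240 · (6.13256e-07 − 0.750000) = -2.48016e-05.

S_3 ≈ 85.0545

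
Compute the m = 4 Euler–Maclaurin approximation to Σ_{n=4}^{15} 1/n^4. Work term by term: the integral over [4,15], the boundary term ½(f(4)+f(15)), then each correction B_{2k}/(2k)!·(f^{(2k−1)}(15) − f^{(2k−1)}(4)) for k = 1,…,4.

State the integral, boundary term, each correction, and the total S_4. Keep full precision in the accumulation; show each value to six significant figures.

S_4 ≈ 0.00738821

Integral: ∫_4^15 1/x^4 dx = 0.00510957.
½[f(4) + f(15)] = ½[0.00390625 + 1.97531e-05] = 0.00196300.
Running total after boundary: 0.00707257.
k=1: B_{2}/(2)! × [f^{(1)}(15) − f^{(1)}(4)] = 1/12 × (-5.26749e-06 − (-0.00390625)) = 0.000325082.
Partial sum through k=1: 0.00739765.
k=2: B_{4}/(4)! × [f^{(3)}(15) − f^{(3)}(4)] = −1/720 × (-7.02332e-07 − (-0.00732422)) = -1.01716e-05.
Partial sum through k=2: 0.00738748.
k=3: B_{6}/(6)! × [f^{(5)}(15) − f^{(5)}(4)] = 1/30240 × (-1.74803e-07 − (-0.0256348)) = 8.47705e-07.
Partial sum through k=3: 0.00738833.
k=4: B_{8}/(8)! × [f^{(7)}(15) − f^{(7)}(4)] = −1/1209600 × (-6.99210e-08 − (-0.144196)) = -1.19209e-07.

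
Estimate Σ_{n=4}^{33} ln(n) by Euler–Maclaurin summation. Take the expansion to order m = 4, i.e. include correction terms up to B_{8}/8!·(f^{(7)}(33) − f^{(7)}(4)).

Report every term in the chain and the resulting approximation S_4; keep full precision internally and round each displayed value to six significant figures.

S_4 ≈ 83.2627

Integral: ∫_4^33 ln(x) dx = 80.8396.
Boundary: ½(f(4) + f(33)) = ½(1.38629 + 3.49651) = 2.44140.
Integral + boundary = 83.2810.
Correction k=1: B_{2}/2! · (f^{(1)}(33) − f^{(1)}(4)) = 1/12 · (0.0303030 − 0.250000) = -0.0183081.
After k=1: 83.2627.
Correction k=2: B_{4}/4! · (f^{(3)}(33) − f^{(3)}(4)) = −1/720 · (5.56529e-05 − 0.0312500) = 4.33255e-05.
After k=2: 83.2627.
Correction k=3: B_{6}/6! · (f^{(5)}(33) − f^{(5)}(4)) = 1/30240 · (6.13256e-07 − 0.0234375) = -7.75029e-07.
After k=3: 83.2627.
Correction k=4: B_{8}/8! · (f^{(7)}(33) − f^{(7)}(4)) = −1/1209600 · (1.68941e-08 − 0.0439453) = 3.63304e-08.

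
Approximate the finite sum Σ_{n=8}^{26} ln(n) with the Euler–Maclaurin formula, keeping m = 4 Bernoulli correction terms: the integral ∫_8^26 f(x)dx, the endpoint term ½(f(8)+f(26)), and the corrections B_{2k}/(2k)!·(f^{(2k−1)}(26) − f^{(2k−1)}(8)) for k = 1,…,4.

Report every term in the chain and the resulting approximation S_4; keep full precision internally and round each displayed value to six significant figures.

S_4 ≈ 52.7365

Integral: ∫_8^26 ln(x) dx = 50.0750.
Endpoint term: (f(8) + f(26))/2 = (2.07944 + 3.25810)/2 = 2.66877.
So far: 52.7437.
Correction k=1: B_{2}/2! · (f^{(1)}(26) − f^{(1)}(8)) = 1/12 · (0.0384615 − 0.125000) = -0.00721154.
After k=1: 52.7365.
Correction k=2: B_{4}/4! · (f^{(3)}(26) − f^{(3)}(8)) = −1/720 · (0.000113792 − 0.00390625) = 5.26730e-06.
After k=2: 52.7365.
Correction k=3: B_{6}/6! · (f^{(5)}(26) − f^{(5)}(8)) = 1/30240 · (2.01997e-06 − 0.000732422) = -2.41535e-08.
After k=3: 52.7365.
Correction k=4: B_{8}/8! · (f^{(7)}(26) − f^{(7)}(8)) = −1/1209600 · (8.96436e-08 − 0.000343323) = 2.83758e-10.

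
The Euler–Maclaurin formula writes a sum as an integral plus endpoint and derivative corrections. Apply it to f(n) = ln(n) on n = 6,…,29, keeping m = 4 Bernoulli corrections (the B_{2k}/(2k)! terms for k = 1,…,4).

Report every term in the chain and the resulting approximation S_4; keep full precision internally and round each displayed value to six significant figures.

The integral term ∫_6^29 ln(x) dx = 63.9010.
Boundary: ½(f(6) + f(29)) = ½(1.79176 + 3.36730) = 2.57953.
Integral + boundary = 66.4805.
k=1: B_{2}/(2)! × [f^{(1)}(29) − f^{(1)}(6)] = 1/12 × (0.0344828 − 0.166667) = -0.0110153.
Running total after k=1: 66.4695.
k=2: B_{4}/(4)! × [f^{(3)}(29) − f^{(3)}(6)] = −1/720 × (8.20042e-05 − 0.00925926) = 1.27462e-05.
Running total after k=2: 66.4695.
k=3: B_{6}/(6)! × [f^{(5)}(29) − f^{(5)}(6)] = 1/30240 × (1.17010e-06 − 0.00308642) = -1.02025e-07.
Running total after k=3: 66.4695.
k=4: B_{8}/(8)! × [f^{(7)}(29) − f^{(7)}(6)] = −1/1209600 × (4.17394e-08 − 0.00257202) = 2.12630e-09.

S_4 ≈ 66.4695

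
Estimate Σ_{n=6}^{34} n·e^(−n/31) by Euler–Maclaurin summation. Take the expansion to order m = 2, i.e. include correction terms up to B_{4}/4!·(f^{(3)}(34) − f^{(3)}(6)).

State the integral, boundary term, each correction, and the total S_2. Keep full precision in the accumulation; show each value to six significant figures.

S_2 ≈ 280.351

The integral term ∫_6^34 x·e^(−x/31) dx = 272.260.
Boundary: ½(f(6) + f(34)) = ½(4.94418 + 11.3542) = 8.14918.
Integral + boundary = 280.409.
Order-1 term: 1/12 · (-0.0323174 − 0.664540) = -0.0580715.
After k=1: 280.351.
Order-2 term: −1/720 · (0.000661369 − 0.00240645) = 2.42373e-06.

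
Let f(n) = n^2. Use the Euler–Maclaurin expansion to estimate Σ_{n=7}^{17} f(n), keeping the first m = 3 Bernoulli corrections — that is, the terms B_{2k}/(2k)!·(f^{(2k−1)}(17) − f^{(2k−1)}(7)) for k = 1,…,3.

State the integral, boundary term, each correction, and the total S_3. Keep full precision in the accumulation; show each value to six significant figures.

S_3 ≈ 1694.00

The integral term ∫_7^17 x^2 dx = 1523.33.
½[f(7) + f(17)] = ½[49.0000 + 289.000] = 169.000.
Running total after boundary: 1692.33.
Order-1 term: 1/12 · (34.0000 − 14.0000) = 1.66667.
After k=1: 1694.00.
Order-2 term: −1/720 · (0.00000 − 0.00000) = 0.00000.
After k=2: 1694.00.
Order-3 term: 1/30240 · (0.00000 − 0.00000) = 0.00000.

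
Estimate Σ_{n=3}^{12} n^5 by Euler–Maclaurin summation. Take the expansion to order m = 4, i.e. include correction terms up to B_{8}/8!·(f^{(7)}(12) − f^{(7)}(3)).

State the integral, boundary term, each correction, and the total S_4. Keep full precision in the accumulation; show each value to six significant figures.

S_4 ≈ 630675

∫_3^12 x^5 dx evaluates to 497542.
Boundary: ½(f(3) + f(12)) = ½(243.000 + 248832) = 124538.
So far: 622080.
Order-1 term: 1/12 · (103680 − 405.000) = 8606.25.
After k=1: 630686.
Order-2 term: −1/720 · (8640.00 − 540.000) = -11.2500.
After k=2: 630675.
Order-3 term: 1/30240 · (120.000 − 120.000) = 0.00000.
After k=3: 630675.
Order-4 term: −1/1209600 · (0.00000 − 0.00000) = 0.00000.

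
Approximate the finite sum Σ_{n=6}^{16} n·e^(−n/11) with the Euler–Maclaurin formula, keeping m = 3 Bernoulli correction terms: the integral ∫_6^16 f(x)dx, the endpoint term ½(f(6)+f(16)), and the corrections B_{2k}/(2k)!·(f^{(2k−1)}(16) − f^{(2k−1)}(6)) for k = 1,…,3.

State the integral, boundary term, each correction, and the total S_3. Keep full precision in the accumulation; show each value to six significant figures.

∫_6^16 x·e^(−x/11) dx evaluates to 39.0297.
½[f(6) + f(16)] = ½[3.47747 + 3.73610] = 3.60679.
Integral + boundary = 42.6365.
k=1: B_{2}/(2)! × [f^{(1)}(16) − f^{(1)}(6)] = 1/12 × (-0.106139 − 0.263445) = -0.0307987.
After k=1: 42.6057.
k=2: B_{4}/(4)! × [f^{(3)}(16) − f^{(3)}(6)] = −1/720 × (0.00298243 − 0.0117570) = 1.21870e-05.
After k=2: 42.6057.
k=3: B_{6}/(6)! × [f^{(5)}(16) − f^{(5)}(6)] = 1/30240 × (5.65458e-05 − 0.000176338) = -3.96137e-09.

S_3 ≈ 42.6057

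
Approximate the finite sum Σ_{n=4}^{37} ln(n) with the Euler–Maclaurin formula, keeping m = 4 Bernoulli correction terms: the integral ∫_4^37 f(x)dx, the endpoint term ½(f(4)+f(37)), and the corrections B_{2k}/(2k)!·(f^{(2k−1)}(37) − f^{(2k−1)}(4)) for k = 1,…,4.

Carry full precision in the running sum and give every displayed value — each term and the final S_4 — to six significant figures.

The integral term ∫_4^37 ln(x) dx = 95.0588.
½[f(4) + f(37)] = ½[1.38629 + 3.61092] = 2.49861.
Integral + boundary = 97.5574.
Correction k=1: B_{2}/2! · (f^{(1)}(37) − f^{(1)}(4)) = 1/12 · (0.0270270 − 0.250000) = -0.0185811.
Partial sum through k=1: 97.5388.
Correction k=2: B_{4}/4! · (f^{(3)}(37) − f^{(3)}(4)) = −1/720 · (3.94843e-05 − 0.0312500) = 4.33479e-05.
Partial sum through k=2: 97.5389.
Correction k=3: B_{6}/6! · (f^{(5)}(37) − f^{(5)}(4)) = 1/30240 · (3.46101e-07 − 0.0234375) = -7.75038e-07.
Partial sum through k=3: 97.5389.
Correction k=4: B_{8}/8! · (f^{(7)}(37) − f^{(7)}(4)) = −1/1209600 · (7.58439e-09 − 0.0439453) = 3.63304e-08.

S_4 ≈ 97.5389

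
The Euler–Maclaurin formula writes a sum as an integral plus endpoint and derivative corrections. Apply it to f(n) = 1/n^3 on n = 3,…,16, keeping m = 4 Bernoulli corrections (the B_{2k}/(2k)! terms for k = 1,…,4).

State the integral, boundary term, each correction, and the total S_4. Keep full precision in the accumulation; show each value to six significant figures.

S_4 ≈ 0.0752215

Integral: ∫_3^16 1/x^3 dx = 0.0536024.
½[f(3) + f(16)] = ½[0.0370370 + 0.000244141] = 0.0186406.
So far: 0.0722430.
Correction k=1: B_{2}/2! · (f^{(1)}(16) − f^{(1)}(3)) = 1/12 · (-4.57764e-05 − (-0.0370370)) = 0.00308261.
Partial sum through k=1: 0.0753256.
Correction k=2: B_{4}/4! · (f^{(3)}(16) − f^{(3)}(3)) = −1/720 · (-3.57628e-06 − (-0.0823045)) = -0.000114307.
Partial sum through k=2: 0.0752113.
Correction k=3: B_{6}/6! · (f^{(5)}(16) − f^{(5)}(3)) = 1/30240 · (-5.86733e-07 − (-0.384088)) = 1.27013e-05.
Partial sum through k=3: 0.0752240.
Correction k=4: B_{8}/8! · (f^{(7)}(16) − f^{(7)}(3)) = −1/1209600 · (-1.65019e-07 − (-3.07270)) = -2.54026e-06.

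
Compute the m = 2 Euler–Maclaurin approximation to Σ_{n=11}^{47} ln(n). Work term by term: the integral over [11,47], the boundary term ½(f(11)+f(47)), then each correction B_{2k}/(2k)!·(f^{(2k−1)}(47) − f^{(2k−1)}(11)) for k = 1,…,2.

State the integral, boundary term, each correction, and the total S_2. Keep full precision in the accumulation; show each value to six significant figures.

S_2 ≈ 121.698

∫_11^47 ln(x) dx evaluates to 118.580.
½[f(11) + f(47)] = ½[2.39790 + 3.85015] = 3.12402.
So far: 121.704.
Order-1 term: 1/12 · (0.0212766 − 0.0909091) = -0.00580271.
Running total after k=1: 121.698.
Order-2 term: −1/720 · (1.92636e-05 − 0.00150263) = 2.06023e-06.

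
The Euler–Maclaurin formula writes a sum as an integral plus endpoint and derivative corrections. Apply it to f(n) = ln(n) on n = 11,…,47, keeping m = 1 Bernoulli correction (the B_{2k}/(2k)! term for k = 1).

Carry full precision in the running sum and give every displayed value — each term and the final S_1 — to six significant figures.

S_1 ≈ 121.698

The integral term ∫_11^47 ln(x) dx = 118.580.
Endpoint term: (f(11) + f(47))/2 = (2.39790 + 3.85015)/2 = 3.12402.
Running total after boundary: 121.704.
Correction k=1: B_{2}/2! · (f^{(1)}(47) − f^{(1)}(11)) = 1/12 · (0.0212766 − 0.0909091) = -0.00580271.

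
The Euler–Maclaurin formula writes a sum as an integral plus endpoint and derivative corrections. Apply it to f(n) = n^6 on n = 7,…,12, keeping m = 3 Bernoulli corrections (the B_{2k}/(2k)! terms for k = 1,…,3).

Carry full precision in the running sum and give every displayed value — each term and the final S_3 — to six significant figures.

Integral: ∫_7^12 x^6 dx = 5.00118e+06.
Boundary: ½(f(7) + f(12)) = ½(117649 + 2.98598e+06) = 1.55182e+06.
Integral + boundary = 6.55300e+06.
Correction k=1: B_{2}/2! · (f^{(1)}(12) − f^{(1)}(7)) = 1/12 · (1.49299e+06 − 100842) = 116012.
Partial sum through k=1: 6.66901e+06.
Correction k=2: B_{4}/4! · (f^{(3)}(12) − f^{(3)}(7)) = −1/720 · (207360 − 41160.0) = -230.833.
Partial sum through k=2: 6.66878e+06.
Correction k=3: B_{6}/6! · (f^{(5)}(12) − f^{(5)}(7)) = 1/30240 · (8640.00 − 5040.00) = 0.119048.

S_3 ≈ 6.66878e+06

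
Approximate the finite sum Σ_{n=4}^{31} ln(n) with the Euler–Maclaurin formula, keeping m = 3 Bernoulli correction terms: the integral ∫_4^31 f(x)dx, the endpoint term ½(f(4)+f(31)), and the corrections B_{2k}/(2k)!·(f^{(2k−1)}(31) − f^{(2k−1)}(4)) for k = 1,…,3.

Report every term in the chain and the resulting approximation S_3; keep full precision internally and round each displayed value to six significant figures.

Integral: ∫_4^31 ln(x) dx = 73.9084.
Endpoint term: (f(4) + f(31))/2 = (1.38629 + 3.43399)/2 = 2.41014.
Running total after boundary: 76.3186.
k=1: B_{2}/(2)! × [f^{(1)}(31) − f^{(1)}(4)] = 1/12 × (0.0322581 − 0.250000) = -0.0181452.
Partial sum through k=1: 76.3004.
k=2: B_{4}/(4)! × [f^{(3)}(31) − f^{(3)}(4)] = −1/720 × (6.71344e-05 − 0.0312500) = 4.33095e-05.
Partial sum through k=2: 76.3005.
k=3: B_{6}/(6)! × [f^{(5)}(31) − f^{(5)}(4)] = 1/30240 × (8.38306e-07 − 0.0234375) = -7.75022e-07.

S_3 ≈ 76.3005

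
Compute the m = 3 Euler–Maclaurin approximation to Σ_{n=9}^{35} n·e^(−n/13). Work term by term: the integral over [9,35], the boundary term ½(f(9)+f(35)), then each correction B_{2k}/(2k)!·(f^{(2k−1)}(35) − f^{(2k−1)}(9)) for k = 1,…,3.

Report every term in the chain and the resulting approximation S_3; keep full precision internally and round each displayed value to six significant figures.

∫_9^35 x·e^(−x/13) dx evaluates to 100.860.
Boundary: ½(f(9) + f(35)) = ½(4.50378 + 2.37036) = 3.43707.
So far: 104.297.
k=1: B_{2}/(2)! × [f^{(1)}(35) − f^{(1)}(9)] = 1/12 × (-0.114611 − 0.153975) = -0.0223822.
Partial sum through k=1: 104.275.
k=2: B_{4}/(4)! × [f^{(3)}(35) − f^{(3)}(9)] = −1/720 × (0.000123304 − 0.00683323) = 9.31934e-06.
Partial sum through k=2: 104.275.
k=3: B_{6}/(6)! × [f^{(5)}(35) − f^{(5)}(9)] = 1/30240 × (5.47205e-06 − 7.54755e-05) = -2.31493e-09.

S_3 ≈ 104.275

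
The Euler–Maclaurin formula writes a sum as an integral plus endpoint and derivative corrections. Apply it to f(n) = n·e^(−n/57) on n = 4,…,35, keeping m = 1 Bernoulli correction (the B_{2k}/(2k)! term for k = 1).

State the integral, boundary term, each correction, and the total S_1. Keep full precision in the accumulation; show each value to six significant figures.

Integral: ∫_4^35 x·e^(−x/57) dx = 403.507.
Endpoint term: (f(4) + f(35))/2 = (3.72892 + 18.9407)/2 = 11.3348.
So far: 414.842.
Order-1 term: 1/12 · (0.208870 − 0.866811) = -0.0548284.

S_1 ≈ 414.787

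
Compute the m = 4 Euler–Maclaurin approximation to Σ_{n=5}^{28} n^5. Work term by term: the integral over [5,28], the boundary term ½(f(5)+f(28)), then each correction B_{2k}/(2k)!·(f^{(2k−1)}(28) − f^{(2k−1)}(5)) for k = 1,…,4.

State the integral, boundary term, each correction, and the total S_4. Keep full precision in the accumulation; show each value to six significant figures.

S_4 ≈ 8.91750e+07

∫_5^28 x^5 dx evaluates to 8.03124e+07.
Boundary: ½(f(5) + f(28)) = ½(3125.00 + 1.72104e+07) = 8.60675e+06.
Integral + boundary = 8.89192e+07.
Order-1 term: 1/12 · (3.07328e+06 − 3125.00) = 255846.
After k=1: 8.91750e+07.
Order-2 term: −1/720 · (47040.0 − 1500.00) = -63.2500.
After k=2: 8.91750e+07.
Order-3 term: 1/30240 · (120.000 − 120.000) = 0.00000.
After k=3: 8.91750e+07.
Order-4 term: −1/1209600 · (0.00000 − 0.00000) = 0.00000.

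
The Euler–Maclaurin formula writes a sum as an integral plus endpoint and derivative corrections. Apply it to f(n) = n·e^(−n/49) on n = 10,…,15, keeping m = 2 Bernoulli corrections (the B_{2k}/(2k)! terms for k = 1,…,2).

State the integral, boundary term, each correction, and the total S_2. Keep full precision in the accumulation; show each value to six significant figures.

S_2 ≈ 57.8713

The integral term ∫_10^15 x·e^(−x/49) dx = 48.2836.
Endpoint term: (f(10) + f(15))/2 = (8.15396 + 11.0444)/2 = 9.59920.
So far: 57.8828.
Order-1 term: 1/12 · (0.510900 − 0.648988) = -0.0115074.
Partial sum through k=1: 57.8713.
Order-2 term: −1/720 · (0.000826111 − 0.000949513) = 1.71391e-07.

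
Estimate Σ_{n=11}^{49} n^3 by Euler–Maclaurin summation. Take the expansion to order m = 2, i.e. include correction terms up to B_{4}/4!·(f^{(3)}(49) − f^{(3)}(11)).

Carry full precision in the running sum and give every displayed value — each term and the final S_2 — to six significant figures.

The integral term ∫_11^49 x^3 dx = 1.43754e+06.
Boundary: ½(f(11) + f(49)) = ½(1331.00 + 117649) = 59490.0.
Running total after boundary: 1.49703e+06.
k=1: B_{2}/(2)! × [f^{(1)}(49) − f^{(1)}(11)] = 1/12 × (7203.00 − 363.000) = 570.000.
Running total after k=1: 1.49760e+06.
k=2: B_{4}/(4)! × [f^{(3)}(49) − f^{(3)}(11)] = −1/720 × (6.00000 − 6.00000) = 0.00000.

S_2 ≈ 1.49760e+06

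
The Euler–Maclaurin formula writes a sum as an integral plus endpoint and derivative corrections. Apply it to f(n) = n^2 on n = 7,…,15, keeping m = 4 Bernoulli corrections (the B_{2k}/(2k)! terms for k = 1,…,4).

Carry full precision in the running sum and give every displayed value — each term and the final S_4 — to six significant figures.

The integral term ∫_7^15 x^2 dx = 1010.67.
½[f(7) + f(15)] = ½[49.0000 + 225.000] = 137.000.
Integral + boundary = 1147.67.
k=1: B_{2}/(2)! × [f^{(1)}(15) − f^{(1)}(7)] = 1/12 × (30.0000 − 14.0000) = 1.33333.
Partial sum through k=1: 1149.00.
k=2: B_{4}/(4)! × [f^{(3)}(15) − f^{(3)}(7)] = −1/720 × (0.00000 − 0.00000) = 0.00000.
Partial sum through k=2: 1149.00.
k=3: B_{6}/(6)! × [f^{(5)}(15) − f^{(5)}(7)] = 1/30240 × (0.00000 − 0.00000) = 0.00000.
Partial sum through k=3: 1149.00.
k=4: B_{8}/(8)! × [f^{(7)}(15) − f^{(7)}(7)] = −1/1209600 × (0.00000 − 0.00000) = 0.00000.

S_4 ≈ 1149.00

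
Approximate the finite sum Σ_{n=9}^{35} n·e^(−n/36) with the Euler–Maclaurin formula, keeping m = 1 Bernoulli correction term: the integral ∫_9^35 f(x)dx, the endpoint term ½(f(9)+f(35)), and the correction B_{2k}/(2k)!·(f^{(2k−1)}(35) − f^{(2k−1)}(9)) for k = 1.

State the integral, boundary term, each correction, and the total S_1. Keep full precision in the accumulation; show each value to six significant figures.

∫_9^35 x·e^(−x/36) dx evaluates to 294.872.
½[f(9) + f(35)] = ½[7.00921 + 13.2385] = 10.1238.
So far: 304.996.
Order-1 term: 1/12 · (0.0105067 − 0.584101) = -0.0477995.

S_1 ≈ 304.948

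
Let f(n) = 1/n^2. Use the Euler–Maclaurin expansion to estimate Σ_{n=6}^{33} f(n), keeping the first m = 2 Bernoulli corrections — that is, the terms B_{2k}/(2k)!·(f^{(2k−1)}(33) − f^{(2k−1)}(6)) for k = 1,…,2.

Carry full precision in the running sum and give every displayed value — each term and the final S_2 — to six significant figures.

S_2 ≈ 0.151474

∫_6^33 1/x^2 dx evaluates to 0.136364.
Boundary: ½(f(6) + f(33)) = ½(0.0277778 + 0.000918274) = 0.0143480.
Running total after boundary: 0.150712.
k=1: B_{2}/(2)! × [f^{(1)}(33) − f^{(1)}(6)] = 1/12 × (-5.56529e-05 − (-0.00925926)) = 0.000766967.
Running total after k=1: 0.151479.
k=2: B_{4}/(4)! × [f^{(3)}(33) − f^{(3)}(6)] = −1/720 × (-6.13256e-07 − (-0.00308642)) = -4.28584e-06.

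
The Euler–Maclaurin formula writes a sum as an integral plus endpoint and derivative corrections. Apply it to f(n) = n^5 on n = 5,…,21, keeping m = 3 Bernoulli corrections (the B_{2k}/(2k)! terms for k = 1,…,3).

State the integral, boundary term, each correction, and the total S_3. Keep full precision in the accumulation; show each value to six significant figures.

The integral term ∫_5^21 x^5 dx = 1.42917e+07.
½[f(5) + f(21)] = ½[3125.00 + 4.08410e+06] = 2.04361e+06.
So far: 1.63354e+07.
Order-1 term: 1/12 · (972405 − 3125.00) = 80773.3.
Partial sum through k=1: 1.64161e+07.
Order-2 term: −1/720 · (26460.0 − 1500.00) = -34.6667.
Partial sum through k=2: 1.64161e+07.
Order-3 term: 1/30240 · (120.000 − 120.000) = 0.00000.

S_3 ≈ 1.64161e+07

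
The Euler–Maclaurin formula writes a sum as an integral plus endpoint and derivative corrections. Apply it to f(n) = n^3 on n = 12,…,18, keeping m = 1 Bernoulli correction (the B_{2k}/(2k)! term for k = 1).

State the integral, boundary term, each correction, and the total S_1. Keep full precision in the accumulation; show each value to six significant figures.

S_1 ≈ 24885.0

The integral term ∫_12^18 x^3 dx = 21060.0.
Boundary: ½(f(12) + f(18)) = ½(1728.00 + 5832.00) = 3780.00.
Running total after boundary: 24840.0.
k=1: B_{2}/(2)! × [f^{(1)}(18) − f^{(1)}(12)] = 1/12 × (972.000 − 432.000) = 45.0000.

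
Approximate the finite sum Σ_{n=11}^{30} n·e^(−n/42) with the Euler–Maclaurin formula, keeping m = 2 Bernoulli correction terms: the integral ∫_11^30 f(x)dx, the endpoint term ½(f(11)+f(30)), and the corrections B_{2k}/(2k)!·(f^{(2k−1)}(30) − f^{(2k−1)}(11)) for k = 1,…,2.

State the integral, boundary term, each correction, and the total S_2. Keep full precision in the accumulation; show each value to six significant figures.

S_2 ≈ 244.261

Integral: ∫_11^30 x·e^(−x/42) dx = 232.721.
Boundary: ½(f(11) + f(30)) = ½(8.46543 + 14.6862) = 11.5758.
Running total after boundary: 244.297.
k=1: B_{2}/(2)! × [f^{(1)}(30) − f^{(1)}(11)] = 1/12 × (0.139869 − 0.568027) = -0.0356798.
Partial sum through k=1: 244.261.
k=2: B_{4}/(4)! × [f^{(3)}(30) − f^{(3)}(11)] = −1/720 × (0.000634327 − 0.00119456) = 7.78095e-07.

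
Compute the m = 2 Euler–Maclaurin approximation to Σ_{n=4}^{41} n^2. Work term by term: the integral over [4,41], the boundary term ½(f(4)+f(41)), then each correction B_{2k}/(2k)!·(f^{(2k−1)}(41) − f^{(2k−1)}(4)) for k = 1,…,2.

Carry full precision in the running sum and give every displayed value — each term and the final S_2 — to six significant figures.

The integral term ∫_4^41 x^2 dx = 22952.3.
Boundary: ½(f(4) + f(41)) = ½(16.0000 + 1681.00) = 848.500.
Running total after boundary: 23800.8.
Correction k=1: B_{2}/2! · (f^{(1)}(41) − f^{(1)}(4)) = 1/12 · (82.0000 − 8.00000) = 6.16667.
Running total after k=1: 23807.0.
Correction k=2: B_{4}/4! · (f^{(3)}(41) − f^{(3)}(4)) = −1/720 · (0.00000 − 0.00000) = 0.00000.

S_2 ≈ 23807.0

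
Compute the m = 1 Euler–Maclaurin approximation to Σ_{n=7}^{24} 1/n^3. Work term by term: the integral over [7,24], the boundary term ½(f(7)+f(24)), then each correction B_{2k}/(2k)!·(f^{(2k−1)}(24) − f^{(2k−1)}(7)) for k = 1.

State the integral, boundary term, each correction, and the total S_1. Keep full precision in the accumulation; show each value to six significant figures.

∫_7^24 1/x^3 dx evaluates to 0.00933603.
Boundary: ½(f(7) + f(24)) = ½(0.00291545 + 7.23380e-05) = 0.00149389.
So far: 0.0108299.
k=1: B_{2}/(2)! × [f^{(1)}(24) − f^{(1)}(7)] = 1/12 × (-9.04225e-06 − (-0.00124948)) = 0.000103370.

S_1 ≈ 0.0109333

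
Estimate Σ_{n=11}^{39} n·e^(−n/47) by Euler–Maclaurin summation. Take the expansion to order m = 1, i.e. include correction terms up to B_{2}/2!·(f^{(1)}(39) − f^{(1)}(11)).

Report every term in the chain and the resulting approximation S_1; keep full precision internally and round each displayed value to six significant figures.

S_1 ≈ 407.087

Integral: ∫_11^39 x·e^(−x/47) dx = 394.274.
Boundary: ½(f(11) + f(39)) = ½(8.70461 + 17.0095) = 12.8571.
So far: 407.131.
k=1: B_{2}/(2)! × [f^{(1)}(39) − f^{(1)}(11)] = 1/12 × (0.0742369 − 0.606124) = -0.0443239.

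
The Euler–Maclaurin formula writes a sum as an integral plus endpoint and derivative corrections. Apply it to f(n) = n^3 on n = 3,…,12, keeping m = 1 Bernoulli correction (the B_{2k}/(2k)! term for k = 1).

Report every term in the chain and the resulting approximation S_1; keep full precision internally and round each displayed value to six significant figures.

∫_3^12 x^3 dx evaluates to 5163.75.
½[f(3) + f(12)] = ½[27.0000 + 1728.00] = 877.500.
Integral + boundary = 6041.25.
Order-1 term: 1/12 · (432.000 − 27.0000) = 33.7500.

S_1 ≈ 6075.00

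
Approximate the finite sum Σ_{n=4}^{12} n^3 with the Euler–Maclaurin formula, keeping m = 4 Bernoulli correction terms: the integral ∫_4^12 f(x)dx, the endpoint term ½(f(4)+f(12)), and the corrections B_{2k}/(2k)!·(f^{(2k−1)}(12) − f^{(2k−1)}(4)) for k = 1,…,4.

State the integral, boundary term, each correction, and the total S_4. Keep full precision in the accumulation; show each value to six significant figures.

S_4 ≈ 6048.00

∫_4^12 x^3 dx evaluates to 5120.00.
Endpoint term: (f(4) + f(12))/2 = (64.0000 + 1728.00)/2 = 896.000.
Integral + boundary = 6016.00.
Order-1 term: 1/12 · (432.000 − 48.0000) = 32.0000.
After k=1: 6048.00.
Order-2 term: −1/720 · (6.00000 − 6.00000) = 0.00000.
After k=2: 6048.00.
Order-3 term: 1/30240 · (0.00000 − 0.00000) = 0.00000.
After k=3: 6048.00.
Order-4 term: −1/1209600 · (0.00000 − 0.00000) = 0.00000.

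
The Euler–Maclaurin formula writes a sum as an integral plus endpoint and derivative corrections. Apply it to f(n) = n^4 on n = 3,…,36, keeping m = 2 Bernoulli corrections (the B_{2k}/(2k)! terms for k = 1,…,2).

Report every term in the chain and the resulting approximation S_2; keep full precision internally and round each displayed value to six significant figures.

The integral term ∫_3^36 x^4 dx = 1.20932e+07.
Endpoint term: (f(3) + f(36))/2 = (81.0000 + 1.67962e+06)/2 = 839848.
Running total after boundary: 1.29330e+07.
Correction k=1: B_{2}/2! · (f^{(1)}(36) − f^{(1)}(3)) = 1/12 · (186624 − 108.000) = 15543.0.
Running total after k=1: 1.29486e+07.
Correction k=2: B_{4}/4! · (f^{(3)}(36) − f^{(3)}(3)) = −1/720 · (864.000 − 72.0000) = -1.10000.

S_2 ≈ 1.29486e+07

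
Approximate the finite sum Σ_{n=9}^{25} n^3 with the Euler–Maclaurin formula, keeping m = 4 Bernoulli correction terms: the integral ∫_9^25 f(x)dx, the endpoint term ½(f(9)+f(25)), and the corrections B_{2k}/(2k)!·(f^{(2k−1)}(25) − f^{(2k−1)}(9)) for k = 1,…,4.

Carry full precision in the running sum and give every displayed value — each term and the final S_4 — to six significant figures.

The integral term ∫_9^25 x^3 dx = 96016.0.
Endpoint term: (f(9) + f(25))/2 = (729.000 + 15625.0)/2 = 8177.00.
So far: 104193.
Order-1 term: 1/12 · (1875.00 − 243.000) = 136.000.
Partial sum through k=1: 104329.
Order-2 term: −1/720 · (6.00000 − 6.00000) = 0.00000.
Partial sum through k=2: 104329.
Order-3 term: 1/30240 · (0.00000 − 0.00000) = 0.00000.
Partial sum through k=3: 104329.
Order-4 term: −1/1209600 · (0.00000 − 0.00000) = 0.00000.

S_4 ≈ 104329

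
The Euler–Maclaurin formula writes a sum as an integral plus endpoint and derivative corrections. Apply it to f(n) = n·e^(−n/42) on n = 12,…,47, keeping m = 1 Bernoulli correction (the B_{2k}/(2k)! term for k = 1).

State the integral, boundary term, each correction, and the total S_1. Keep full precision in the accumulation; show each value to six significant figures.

S_1 ≈ 495.690

∫_12^47 x·e^(−x/42) dx evaluates to 483.555.
Endpoint term: (f(12) + f(47))/2 = (9.01773 + 15.3498)/2 = 12.1837.
Running total after boundary: 495.738.
k=1: B_{2}/(2)! × [f^{(1)}(47) − f^{(1)}(12)] = 1/12 × (-0.0388798 − 0.536769) = -0.0479708.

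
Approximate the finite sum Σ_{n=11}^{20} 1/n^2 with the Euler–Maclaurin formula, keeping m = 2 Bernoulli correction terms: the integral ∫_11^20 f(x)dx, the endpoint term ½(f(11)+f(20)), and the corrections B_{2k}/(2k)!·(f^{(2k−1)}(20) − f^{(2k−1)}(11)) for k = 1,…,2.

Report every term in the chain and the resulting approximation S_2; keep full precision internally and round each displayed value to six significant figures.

S_2 ≈ 0.0463955

Integral: ∫_11^20 1/x^2 dx = 0.0409091.
Boundary: ½(f(11) + f(20)) = ½(0.00826446 + 0.00250000) = 0.00538223.
Integral + boundary = 0.0462913.
k=1: B_{2}/(2)! × [f^{(1)}(20) − f^{(1)}(11)] = 1/12 × (-0.000250000 − (-0.00150263)) = 0.000104386.
Running total after k=1: 0.0463957.
k=2: B_{4}/(4)! × [f^{(3)}(20) − f^{(3)}(11)] = −1/720 × (-7.50000e-06 − (-0.000149021)) = -1.96557e-07.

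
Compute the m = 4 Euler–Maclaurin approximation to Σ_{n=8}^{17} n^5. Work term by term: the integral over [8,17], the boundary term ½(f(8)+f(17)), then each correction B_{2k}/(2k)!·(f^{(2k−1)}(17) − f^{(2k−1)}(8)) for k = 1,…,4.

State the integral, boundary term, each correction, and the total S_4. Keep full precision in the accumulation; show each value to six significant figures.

S_4 ≈ 4.73862e+06

Integral: ∫_8^17 x^5 dx = 3.97924e+06.
Boundary: ½(f(8) + f(17)) = ½(32768.0 + 1.41986e+06) = 726312.
Running total after boundary: 4.70555e+06.
Order-1 term: 1/12 · (417605 − 20480.0) = 33093.8.
Running total after k=1: 4.73864e+06.
Order-2 term: −1/720 · (17340.0 − 3840.00) = -18.7500.
Running total after k=2: 4.73862e+06.
Order-3 term: 1/30240 · (120.000 − 120.000) = 0.00000.
Running total after k=3: 4.73862e+06.
Order-4 term: −1/1209600 · (0.00000 − 0.00000) = 0.00000.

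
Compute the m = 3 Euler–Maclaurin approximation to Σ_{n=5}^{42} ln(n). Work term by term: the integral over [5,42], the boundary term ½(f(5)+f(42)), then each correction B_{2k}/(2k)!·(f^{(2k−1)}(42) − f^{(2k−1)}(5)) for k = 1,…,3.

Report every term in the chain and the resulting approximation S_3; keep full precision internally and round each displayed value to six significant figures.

The integral term ∫_5^42 ln(x) dx = 111.935.
Endpoint term: (f(5) + f(42))/2 = (1.60944 + 3.73767)/2 = 2.67355.
So far: 114.608.
Correction k=1: B_{2}/2! · (f^{(1)}(42) − f^{(1)}(5)) = 1/12 · (0.0238095 − 0.200000) = -0.0146825.
Partial sum through k=1: 114.594.
Correction k=2: B_{4}/4! · (f^{(3)}(42) − f^{(3)}(5)) = −1/720 · (2.69949e-05 − 0.0160000) = 2.21847e-05.
Partial sum through k=2: 114.594.
Correction k=3: B_{6}/6! · (f^{(5)}(42) − f^{(5)}(5)) = 1/30240 · (1.83639e-07 − 0.00768000) = -2.53962e-07.

S_3 ≈ 114.594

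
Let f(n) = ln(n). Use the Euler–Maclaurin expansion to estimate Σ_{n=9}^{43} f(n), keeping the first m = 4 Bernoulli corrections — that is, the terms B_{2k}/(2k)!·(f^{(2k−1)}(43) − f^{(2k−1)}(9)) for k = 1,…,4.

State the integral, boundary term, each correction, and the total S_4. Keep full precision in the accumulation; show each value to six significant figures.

S_4 ≈ 110.928

The integral term ∫_9^43 ln(x) dx = 107.957.
Boundary: ½(f(9) + f(43)) = ½(2.19722 + 3.76120) = 2.97921.
So far: 110.936.
Order-1 term: 1/12 · (0.0232558 − 0.111111) = -0.00732127.
Partial sum through k=1: 110.928.
Order-2 term: −1/720 · (2.51550e-05 − 0.00274348) = 3.77546e-06.
Partial sum through k=2: 110.928.
Order-3 term: 1/30240 · (1.63256e-07 − 0.000406442) = -1.34351e-08.
Partial sum through k=3: 110.928.
Order-4 term: −1/1209600 · (2.64883e-09 − 0.000150534) = 1.24447e-10.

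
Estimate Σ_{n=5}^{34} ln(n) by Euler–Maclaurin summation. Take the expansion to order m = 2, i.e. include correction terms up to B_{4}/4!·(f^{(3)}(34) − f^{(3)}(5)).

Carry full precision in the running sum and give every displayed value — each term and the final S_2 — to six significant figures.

S_2 ≈ 85.4028

Integral: ∫_5^34 ln(x) dx = 82.8491.
Boundary: ½(f(5) + f(34)) = ½(1.60944 + 3.52636) = 2.56790.
Integral + boundary = 85.4170.
k=1: B_{2}/(2)! × [f^{(1)}(34) − f^{(1)}(5)] = 1/12 × (0.0294118 − 0.200000) = -0.0142157.
Partial sum through k=1: 85.4028.
k=2: B_{4}/(4)! × [f^{(3)}(34) − f^{(3)}(5)] = −1/720 × (5.08854e-05 − 0.0160000) = 2.21515e-05.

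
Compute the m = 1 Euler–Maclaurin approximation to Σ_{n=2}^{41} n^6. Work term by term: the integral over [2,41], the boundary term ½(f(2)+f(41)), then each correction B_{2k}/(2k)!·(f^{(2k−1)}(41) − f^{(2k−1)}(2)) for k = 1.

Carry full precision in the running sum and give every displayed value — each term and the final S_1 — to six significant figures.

∫_2^41 x^6 dx evaluates to 2.78220e+10.
½[f(2) + f(41)] = ½[64.0000 + 4.75010e+09] = 2.37505e+09.
Running total after boundary: 3.01971e+10.
k=1: B_{2}/(2)! × [f^{(1)}(41) − f^{(1)}(2)] = 1/12 × (6.95137e+08 − 192.000) = 5.79281e+07.

S_1 ≈ 3.02550e+10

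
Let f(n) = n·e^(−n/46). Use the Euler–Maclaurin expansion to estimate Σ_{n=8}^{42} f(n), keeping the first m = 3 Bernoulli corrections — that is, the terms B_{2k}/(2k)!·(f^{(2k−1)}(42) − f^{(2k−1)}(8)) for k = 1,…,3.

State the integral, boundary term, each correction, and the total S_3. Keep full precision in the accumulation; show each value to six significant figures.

∫_8^42 x·e^(−x/46) dx evaluates to 463.013.
Endpoint term: (f(8) + f(42))/2 = (6.72296 + 16.8546)/2 = 11.7888.
Running total after boundary: 474.801.
Order-1 term: 1/12 · (0.0348957 − 0.694219) = -0.0549436.
Partial sum through k=1: 474.746.
Order-2 term: −1/720 · (0.000395793 − 0.00112238) = 1.00915e-06.
Partial sum through k=2: 474.746.
Order-3 term: 1/30240 · (3.66302e-07 − 9.05804e-07) = -1.78407e-11.

S_3 ≈ 474.746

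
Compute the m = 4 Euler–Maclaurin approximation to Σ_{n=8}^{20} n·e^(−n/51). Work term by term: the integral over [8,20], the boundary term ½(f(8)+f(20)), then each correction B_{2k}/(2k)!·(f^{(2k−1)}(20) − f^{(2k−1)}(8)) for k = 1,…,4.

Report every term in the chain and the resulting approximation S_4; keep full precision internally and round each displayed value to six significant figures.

The integral term ∫_8^20 x·e^(−x/51) dx = 125.817.
Boundary: ½(f(8) + f(20)) = ½(6.83857 + 13.5120) = 10.1753.
Integral + boundary = 135.992.
k=1: B_{2}/(2)! × [f^{(1)}(20) − f^{(1)}(8)] = 1/12 × (0.410658 − 0.720732) = -0.0258395.
Running total after k=1: 135.966.
k=2: B_{4}/(4)! × [f^{(3)}(20) − f^{(3)}(8)] = −1/720 × (0.000677376 − 0.000934400) = 3.56978e-07.
Running total after k=2: 135.966.
k=3: B_{6}/(6)! × [f^{(5)}(20) − f^{(5)}(8)] = 1/30240 × (4.60156e-07 − 6.11958e-07) = -5.01989e-12.
Running total after k=3: 135.966.
k=4: B_{8}/(8)! × [f^{(7)}(20) − f^{(7)}(8)] = −1/1209600 × (2.53704e-10 − 3.32437e-10) = 6.50903e-17.

S_4 ≈ 135.966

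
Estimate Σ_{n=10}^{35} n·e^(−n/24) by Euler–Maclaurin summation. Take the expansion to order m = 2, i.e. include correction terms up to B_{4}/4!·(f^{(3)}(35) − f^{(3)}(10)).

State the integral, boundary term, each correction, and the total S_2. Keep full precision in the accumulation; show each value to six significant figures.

S_2 ≈ 215.871

∫_10^35 x·e^(−x/24) dx evaluates to 208.545.
½[f(10) + f(35)] = ½[6.59241 + 8.14183] = 7.36712.
So far: 215.912.
Correction k=1: B_{2}/2! · (f^{(1)}(35) − f^{(1)}(10)) = 1/12 · (-0.106619 − 0.384557) = -0.0409314.
Running total after k=1: 215.871.
Correction k=2: B_{4}/4! · (f^{(3)}(35) − f^{(3)}(10)) = −1/720 · (0.000622618 − 0.00295666) = 3.24173e-06.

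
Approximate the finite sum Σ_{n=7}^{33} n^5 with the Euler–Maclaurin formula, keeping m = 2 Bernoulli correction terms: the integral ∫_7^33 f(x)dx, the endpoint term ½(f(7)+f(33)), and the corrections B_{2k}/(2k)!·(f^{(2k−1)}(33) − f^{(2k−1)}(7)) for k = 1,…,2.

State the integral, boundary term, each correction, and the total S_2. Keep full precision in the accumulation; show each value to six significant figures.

S_2 ≈ 2.35294e+08

∫_7^33 x^5 dx evaluates to 2.15225e+08.
Boundary: ½(f(7) + f(33)) = ½(16807.0 + 3.91354e+07) = 1.95761e+07.
Running total after boundary: 2.34801e+08.
Correction k=1: B_{2}/2! · (f^{(1)}(33) − f^{(1)}(7)) = 1/12 · (5.92960e+06 − 12005.0) = 493133.
Running total after k=1: 2.35294e+08.
Correction k=2: B_{4}/4! · (f^{(3)}(33) − f^{(3)}(7)) = −1/720 · (65340.0 − 2940.00) = -86.6667.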